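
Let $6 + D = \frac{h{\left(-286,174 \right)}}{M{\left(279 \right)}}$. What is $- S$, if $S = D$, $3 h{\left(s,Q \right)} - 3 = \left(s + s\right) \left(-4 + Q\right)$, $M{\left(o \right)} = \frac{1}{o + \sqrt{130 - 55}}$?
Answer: $9043047 + \frac{486185 \sqrt{3}}{3} \approx 9.3237 \cdot 10^{6}$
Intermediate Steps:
$M{\left(o \right)} = \frac{1}{o + 5 \sqrt{3}}$ ($M{\left(o \right)} = \frac{1}{o + \sqrt{75}} = \frac{1}{o + 5 \sqrt{3}}$)
$h{\left(s,Q \right)} = 1 + \frac{2 s \left(-4 + Q\right)}{3}$ ($h{\left(s,Q \right)} = 1 + \frac{\left(s + s\right) \left(-4 + Q\right)}{3} = 1 + \frac{2 s \left(-4 + Q\right)}{3}$)
$D = -9043047 - \frac{486185 \sqrt{3}}{3}$ ($D = -6 + \frac{1 - - \frac{2288}{3} + \frac{2}{3} \cdot 174 \left(-286\right)}{\frac{1}{279 + 5 \sqrt{3}}} = -6 + \left(1 + \frac{2288}{3} - 33176\right) \left(279 + 5 \sqrt{3}\right) = -6 - \frac{97237 \left(279 + 5 \sqrt{3}\right)}{3} = -6 - \left(9043041 + \frac{486185 \sqrt{3}}{3}\right) = -9043047 - \frac{486185 \sqrt{3}}{3} \approx -9.3237 \cdot 10^{6}$)
$S = -9043047 - \frac{486185 \sqrt{3}}{3} \approx -9.3237 \cdot 10^{6}$
$- S = - (-9043047 - \frac{486185 \sqrt{3}}{3}) = 9043047 + \frac{486185 \sqrt{3}}{3}$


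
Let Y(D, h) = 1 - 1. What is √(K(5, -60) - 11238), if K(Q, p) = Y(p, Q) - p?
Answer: 9*I*√138 ≈ 105.73*I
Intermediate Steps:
Y(D, h) = 0
K(Q, p) = -p (K(Q, p) = 0 - p = -p)
√(K(5, -60) - 11238) = √(-1*(-60) - 11238) = √(60 - 11238) = √(-11178) = 9*I*√138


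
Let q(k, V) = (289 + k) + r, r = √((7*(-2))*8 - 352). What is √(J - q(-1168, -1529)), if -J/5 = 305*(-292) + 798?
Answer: √(442189 - 4*I*√29) ≈ 664.97 - 0.016*I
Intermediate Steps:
r = 4*I*√29 (r = √(-14*8 - 352) = √(-112 - 352) = √(-464) = 4*I*√29 ≈ 21.541*I)
q(k, V) = 289 + k + 4*I*√29 (q(k, V) = (289 + k) + 4*I*√29 = 289 + k + 4*I*√29)
J = 441310 (J = -5*(305*(-292) + 798) = -5*(-89060 + 798) = -5*(-88262) = 441310)
√(J - q(-1168, -1529)) = √(441310 - (289 - 1168 + 4*I*√29)) = √(441310 - (-879 + 4*I*√29)) = √(441310 + (879 - 4*I*√29)) = √(442189 - 4*I*√29)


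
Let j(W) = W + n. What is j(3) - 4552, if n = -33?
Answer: -4582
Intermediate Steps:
j(W) = -33 + W (j(W) = W - 33 = -33 + W)
j(3) - 4552 = (-33 + 3) - 4552 = -30 - 4552 = -4582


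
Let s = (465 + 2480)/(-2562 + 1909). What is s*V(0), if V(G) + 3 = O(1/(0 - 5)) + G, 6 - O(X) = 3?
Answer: 0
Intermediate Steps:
O(X) = 3 (O(X) = 6 - 1*3 = 6 - 3 = 3)
V(G) = G (V(G) = -3 + (3 + G) = G)
s = -2945/653 (s = 2945/(-653) = 2945*(-1/653) = -2945/653 ≈ -4.5100)
s*V(0) = -2945/653*0 = 0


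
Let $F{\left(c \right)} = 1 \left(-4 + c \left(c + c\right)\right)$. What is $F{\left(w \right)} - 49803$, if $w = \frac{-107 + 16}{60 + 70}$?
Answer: $- \frac{2490301}{50} \approx -49806.0$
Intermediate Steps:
$w = - \frac{7}{10}$ ($w = - \frac{91}{130} = \left(-91\right) \frac{1}{130} = - \frac{7}{10} \approx -0.7$)
$F{\left(c \right)} = -4 + 2 c^{2}$ ($F{\left(c \right)} = 1 \left(-4 + c 2 c\right) = 1 \left(-4 + 2 c^{2}\right) = -4 + 2 c^{2}$)
$F{\left(w \right)} - 49803 = \left(-4 + 2 \left(- \frac{7}{10}\right)^{2}\right) - 49803 = \left(-4 + 2 \cdot \frac{49}{100}\right) - 49803 = \left(-4 + \frac{49}{50}\right) - 49803 = - \frac{151}{50} - 49803 = - \frac{2490301}{50}$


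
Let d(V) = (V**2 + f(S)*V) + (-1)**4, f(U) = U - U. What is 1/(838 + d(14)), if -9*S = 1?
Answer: 1/1035 ≈ 0.00096618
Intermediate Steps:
S = -1/9 (S = -1/9*1 = -1/9 ≈ -0.11111)
f(U) = 0
d(V) = 1 + V**2 (d(V) = (V**2 + 0*V) + (-1)**4 = (V**2 + 0) + 1 = V**2 + 1 = 1 + V**2)
1/(838 + d(14)) = 1/(838 + (1 + 14**2)) = 1/(838 + (1 + 196)) = 1/(838 + 197) = 1/1035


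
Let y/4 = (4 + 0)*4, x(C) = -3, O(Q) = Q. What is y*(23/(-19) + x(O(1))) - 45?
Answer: -5975/19 ≈ -314.47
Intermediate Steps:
y = 64 (y = 4*((4 + 0)*4) = 4*(4*4) = 4*16 = 64)
y*(23/(-19) + x(O(1))) - 45 = 64*(23/(-19) - 3) - 45 = 64*(23*(-1/19) - 3) - 45 = 64*(-23/19 - 3) - 45 = 64*(-80/19) - 45 = -5120/19 - 45 = -5975/19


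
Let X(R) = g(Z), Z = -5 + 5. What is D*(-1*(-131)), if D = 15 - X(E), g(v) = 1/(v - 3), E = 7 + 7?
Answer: 6026/3 ≈ 2008.7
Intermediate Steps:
E = 14
Z = 0
g(v) = 1/(-3 + v)
X(R) = -⅓ (X(R) = 1/(-3 + 0) = 1/(-3) = -⅓)
D = 46/3 (D = 15 - 1*(-⅓) = 15 + ⅓ = 46/3 ≈ 15.333)
D*(-1*(-131)) = 46*(-1*(-131))/3 = (46/3)*131 = 6026/3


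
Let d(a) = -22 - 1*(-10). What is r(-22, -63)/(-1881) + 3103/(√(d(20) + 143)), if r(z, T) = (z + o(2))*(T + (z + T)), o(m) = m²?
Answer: -296/209 + 3103*√131/131 ≈ 269.69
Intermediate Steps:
d(a) = -12 (d(a) = -22 + 10 = -12)
r(z, T) = (4 + z)*(z + 2*T) (r(z, T) = (z + 2²)*(T + (z + T)) = (z + 4)*(T + (T + z)) = (4 + z)*(z + 2*T))
r(-22, -63)/(-1881) + 3103/(√(d(20) + 143)) = ((-22)² + 4*(-22) + 8*(-63) + 2*(-63)*(-22))/(-1881) + 3103/(√(-12 + 143)) = (484 - 88 - 504 + 2772)*(-1/1881) + 3103/(√131) = 2664*(-1/1881) + 3103*(√131/131) = -296/209 + 3103*√131/131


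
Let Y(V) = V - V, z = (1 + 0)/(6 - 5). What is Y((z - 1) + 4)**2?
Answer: 0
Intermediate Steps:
z = 1 (z = 1/1 = 1*1 = 1)
Y(V) = 0 (Y(V) = V - V = 0)
Y((z - 1) + 4)**2 = 0**2 = 0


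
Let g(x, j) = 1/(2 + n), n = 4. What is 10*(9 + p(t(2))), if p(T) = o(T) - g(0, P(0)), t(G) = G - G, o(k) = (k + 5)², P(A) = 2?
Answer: 1015/3 ≈ 338.33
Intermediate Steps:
g(x, j) = ⅙ (g(x, j) = 1/(2 + 4) = 1/6 = ⅙)
o(k) = (5 + k)²
t(G) = 0
p(T) = -⅙ + (5 + T)² (p(T) = (5 + T)² - 1*⅙ = (5 + T)² - ⅙ = -⅙ + (5 + T)²)
10*(9 + p(t(2))) = 10*(9 + (-⅙ + (5 + 0)²)) = 10*(9 + (-⅙ + 5²)) = 10*(9 + (-⅙ + 25)) = 10*(9 + 149/6) = 10*(203/6) = 1015/3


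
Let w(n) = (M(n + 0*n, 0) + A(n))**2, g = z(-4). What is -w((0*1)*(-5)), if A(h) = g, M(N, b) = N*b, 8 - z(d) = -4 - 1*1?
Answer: -169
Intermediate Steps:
z(d) = 13 (z(d) = 8 - (-4 - 1*1) = 8 - (-4 - 1) = 8 - 1*(-5) = 8 + 5 = 13)
g = 13
A(h) = 13
w(n) = 169 (w(n) = ((n + 0*n)*0 + 13)**2 = ((n + 0)*0 + 13)**2 = (n*0 + 13)**2 = (0 + 13)**2 = 13**2 = 169)
-w((0*1)*(-5)) = -1*169 = -169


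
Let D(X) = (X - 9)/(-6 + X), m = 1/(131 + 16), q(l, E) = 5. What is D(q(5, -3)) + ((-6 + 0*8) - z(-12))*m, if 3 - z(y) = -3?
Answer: 192/49 ≈ 3.9184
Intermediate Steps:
m = 1/147 ≈ 0.0068027
z(y) = 6 (z(y) = 3 - 1*(-3) = 3 + 3 = 6)
D(X) = (-9 + X)/(-6 + X)
D(q(5, -3)) + ((-6 + 0*8) - z(-12))*m = (-9 + 5)/(-6 + 5) + ((-6 + 0*8) - 1*6)*(1/147) = -4/(-1) + ((-6 + 0) - 6)*(1/147) = -1*(-4) + (-6 - 6)*(1/147) = 4 - 12*1/147 = 4 - 4/49 = 192/49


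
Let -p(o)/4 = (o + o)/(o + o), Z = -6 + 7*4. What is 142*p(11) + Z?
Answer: -546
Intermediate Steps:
Z = 22 (Z = -6 + 28 = 22)
p(o) = -4 (p(o) = -4*(o + o)/(o + o) = -4*2*o/(2*o) = -4*2*o*1/(2*o) = -4*1 = -4)
142*p(11) + Z = 142*(-4) + 22 = -568 + 22 = -546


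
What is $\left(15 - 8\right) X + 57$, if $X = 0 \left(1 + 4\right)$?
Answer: $57$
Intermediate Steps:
$X = 0$ ($X = 0 \cdot 5 = 0$)
$\left(15 - 8\right) X + 57 = \left(15 - 8\right) 0 + 57 = 7 \cdot 0 + 57 = 0 + 57 = 57$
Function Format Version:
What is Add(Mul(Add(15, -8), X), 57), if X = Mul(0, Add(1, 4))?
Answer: 57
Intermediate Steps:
X = 0 (X = Mul(0, 5) = 0)
Add(Mul(Add(15, -8), X), 57) = Add(Mul(Add(15, -8), 0), 57) = Add(Mul(7, 0), 57) = Add(0, 57) = 57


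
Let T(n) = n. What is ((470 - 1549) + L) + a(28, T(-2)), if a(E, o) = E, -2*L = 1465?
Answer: -3567/2 ≈ -1783.5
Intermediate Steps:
L = -1465/2 (L = -½*1465 = -1465/2 ≈ -732.50)
((470 - 1549) + L) + a(28, T(-2)) = ((470 - 1549) - 1465/2) + 28 = (-1079 - 1465/2) + 28 = -3623/2 + 28 = -3567/2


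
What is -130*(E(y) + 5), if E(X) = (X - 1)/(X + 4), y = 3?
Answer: -4810/7 ≈ -687.14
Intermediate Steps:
E(X) = (-1 + X)/(4 + X)
-130*(E(y) + 5) = -130*((-1 + 3)/(4 + 3) + 5) = -130*(2/7 + 5) = -130*37/7 = -4810/7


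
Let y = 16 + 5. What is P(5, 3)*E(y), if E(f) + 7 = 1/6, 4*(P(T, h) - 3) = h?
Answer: -205/8 ≈ -25.625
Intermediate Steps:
P(T, h) = 3 + h/4
y = 21
E(f) = -41/6 (E(f) = -7 + 1/6 = -7 + ⅙ = -41/6)
P(5, 3)*E(y) = (3 + (¼)*3)*(-41/6) = (3 + ¾)*(-41/6) = (15/4)*(-41/6) = -205/8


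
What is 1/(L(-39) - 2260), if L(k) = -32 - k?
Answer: -1/2253 ≈ -0.00044385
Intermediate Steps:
1/(L(-39) - 2260) = 1/((-32 - 1*(-39)) - 2260) = 1/((-32 + 39) - 2260) = 1/(7 - 2260) = 1/(-2253) = -1/2253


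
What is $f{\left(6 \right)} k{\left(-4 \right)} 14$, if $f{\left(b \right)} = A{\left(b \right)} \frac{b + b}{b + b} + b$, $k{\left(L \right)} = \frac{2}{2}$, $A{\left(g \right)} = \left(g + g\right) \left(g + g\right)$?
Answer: $2100$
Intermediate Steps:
$A{\left(g \right)} = 4 g^{2}$ ($A{\left(g \right)} = 2 g 2 g = 4 g^{2}$)
$k{\left(L \right)} = 1$ ($k{\left(L \right)} = 2 \cdot \frac{1}{2} = 1$)
$f{\left(b \right)} = b + 4 b^{2}$ ($f{\left(b \right)} = 4 b^{2} \frac{b + b}{b + b} + b = 4 b^{2} \frac{2 b}{2 b} + b = 4 b^{2} \cdot 2 b \frac{1}{2 b} + b = 4 b^{2} \cdot 1 + b = 4 b^{2} + b = b + 4 b^{2}$)
$f{\left(6 \right)} k{\left(-4 \right)} 14 = 6 \left(1 + 4 \cdot 6\right) 1 \cdot 14 = 6 \left(1 + 24\right) 1 \cdot 14 = 6 \cdot 25 \cdot 1 \cdot 14 = 150 \cdot 1 \cdot 14 = 150 \cdot 14 = 2100$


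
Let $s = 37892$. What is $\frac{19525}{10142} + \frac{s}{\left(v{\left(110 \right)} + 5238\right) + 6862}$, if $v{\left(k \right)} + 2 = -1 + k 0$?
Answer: $\frac{56408599}{11153434} \approx 5.0575$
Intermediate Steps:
$v{\left(k \right)} = -3$ ($v{\left(k \right)} = -2 + \left(-1 + k 0\right) = -2 + \left(-1 + 0\right) = -2 - 1 = -3$)
$\frac{19525}{10142} + \frac{s}{\left(v{\left(110 \right)} + 5238\right) + 6862} = \frac{19525}{10142} + \frac{37892}{\left(-3 + 5238\right) + 6862} = 19525 \cdot \frac{1}{10142} + \frac{37892}{5235 + 6862} = \frac{1775}{922} + \frac{37892}{12097} = \frac{56408599}{11153434}$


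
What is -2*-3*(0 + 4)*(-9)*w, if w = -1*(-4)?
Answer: -864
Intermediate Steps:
w = 4
-2*-3*(0 + 4)*(-9)*w = -2*-3*(0 + 4)*(-9)*4 = -2*-3*4*(-9)*4 = -2*(-12*(-9))*4 = -216*4 = -2*432 = -864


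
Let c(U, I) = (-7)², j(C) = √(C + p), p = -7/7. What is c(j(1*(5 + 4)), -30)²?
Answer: 2401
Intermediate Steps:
p = -1 (p = -7*⅐ = -1)
j(C) = √(-1 + C) (j(C) = √(C - 1) = √(-1 + C))
c(U, I) = 49
c(j(1*(5 + 4)), -30)² = 49² = 2401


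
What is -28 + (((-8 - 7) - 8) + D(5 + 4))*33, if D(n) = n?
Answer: -490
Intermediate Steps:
-28 + (((-8 - 7) - 8) + D(5 + 4))*33 = -28 + (((-8 - 7) - 8) + (5 + 4))*33 = -28 + ((-15 - 8) + 9)*33 = -28 + (-23 + 9)*33 = -28 - 14*33 = -28 - 462 = -490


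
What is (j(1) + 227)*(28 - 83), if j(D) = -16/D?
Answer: -11605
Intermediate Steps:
(j(1) + 227)*(28 - 83) = (-16/1 + 227)*(28 - 83) = (-16*1 + 227)*(-55) = (-16 + 227)*(-55) = 211*(-55) = -11605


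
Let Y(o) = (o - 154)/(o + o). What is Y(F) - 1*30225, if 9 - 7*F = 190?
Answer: -10940191/362 ≈ -30222.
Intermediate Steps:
F = -181/7 (F = 9/7 - 1/7*190 = 9/7 - 190/7 = -181/7 ≈ -25.857)
Y(o) = (-154 + o)/(2*o) (Y(o) = (-154 + o)/((2*o)) = (-154 + o)*(1/(2*o)) = (-154 + o)/(2*o))
Y(F) - 1*30225 = (-154 - 181/7)/(2*(-181/7)) - 1*30225 = (1/2)*(-7/181)*(-1259/7) - 30225 = 1259/362 - 30225 = -10940191/362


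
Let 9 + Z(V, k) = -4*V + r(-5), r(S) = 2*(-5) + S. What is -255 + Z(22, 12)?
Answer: -367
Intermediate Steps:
r(S) = -10 + S
Z(V, k) = -24 - 4*V (Z(V, k) = -9 + (-4*V + (-10 - 5)) = -9 + (-4*V - 15) = -9 + (-15 - 4*V) = -24 - 4*V)
-255 + Z(22, 12) = -255 + (-24 - 4*22) = -255 + (-24 - 88) = -255 - 112 = -367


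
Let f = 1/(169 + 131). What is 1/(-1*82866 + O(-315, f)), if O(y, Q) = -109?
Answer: -1/82975 ≈ -1.2052e-5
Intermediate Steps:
f = 1/300 ≈ 0.0033333
1/(-1*82866 + O(-315, f)) = 1/(-1*82866 - 109) = 1/(-82866 - 109) = 1/(-82975) = -1/82975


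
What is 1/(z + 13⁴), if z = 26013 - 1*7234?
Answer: 1/47340 ≈ 2.1124e-5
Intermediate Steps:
z = 18779 (z = 26013 - 7234 = 18779)
1/(z + 13⁴) = 1/(18779 + 13⁴) = 1/(18779 + 28561) = 1/47340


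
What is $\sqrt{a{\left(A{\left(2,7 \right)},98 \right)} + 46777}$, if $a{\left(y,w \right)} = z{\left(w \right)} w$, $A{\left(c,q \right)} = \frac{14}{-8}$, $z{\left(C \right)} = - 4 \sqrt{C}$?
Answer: $\sqrt{46777 - 2744 \sqrt{2}} \approx 207.11$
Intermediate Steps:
$A{\left(c,q \right)} = - \frac{7}{4}$ ($A{\left(c,q \right)} = 14 \left(- \frac{1}{8}\right) = - \frac{7}{4}$)
$a{\left(y,w \right)} = - 4 w^{\frac{3}{2}}$ ($a{\left(y,w \right)} = - 4 \sqrt{w} w = - 4 w^{\frac{3}{2}}$)
$\sqrt{a{\left(A{\left(2,7 \right)},98 \right)} + 46777} = \sqrt{- 4 \cdot 98^{\frac{3}{2}} + 46777} = \sqrt{- 4 \cdot 686 \sqrt{2} + 46777} = \sqrt{- 2744 \sqrt{2} + 46777} = \sqrt{46777 - 2744 \sqrt{2}}$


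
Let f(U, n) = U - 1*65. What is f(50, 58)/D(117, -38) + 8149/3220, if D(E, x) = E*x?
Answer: 6046459/2386020 ≈ 2.5341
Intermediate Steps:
f(U, n) = -65 + U (f(U, n) = U - 65 = -65 + U)
f(50, 58)/D(117, -38) + 8149/3220 = (-65 + 50)/((117*(-38))) + 8149/3220 = -15/(-4446) + 8149*(1/3220) = -15*(-1/4446) + 8149/3220 = 5/1482 + 8149/3220 = 6046459/2386020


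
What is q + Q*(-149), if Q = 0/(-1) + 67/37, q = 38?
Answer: -8577/37 ≈ -231.81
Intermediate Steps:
Q = 67/37 (Q = 0*(-1) + 67*(1/37) = 0 + 67/37 = 67/37 ≈ 1.8108)
q + Q*(-149) = 38 + (67/37)*(-149) = 38 - 9983/37 = -8577/37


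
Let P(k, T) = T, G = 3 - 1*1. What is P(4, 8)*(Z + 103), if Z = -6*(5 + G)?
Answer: 488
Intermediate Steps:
G = 2 (G = 3 - 1 = 2)
Z = -42 (Z = -6*(5 + 2) = -6*7 = -42)
P(4, 8)*(Z + 103) = 8*(-42 + 103) = 8*61 = 488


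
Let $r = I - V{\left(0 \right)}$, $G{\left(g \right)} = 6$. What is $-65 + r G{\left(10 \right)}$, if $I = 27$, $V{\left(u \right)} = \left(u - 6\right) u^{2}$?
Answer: $97$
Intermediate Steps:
$V{\left(u \right)} = u^{2} \left(-6 + u\right)$ ($V{\left(u \right)} = \left(u - 6\right) u^{2} = \left(-6 + u\right) u^{2} = u^{2} \left(-6 + u\right)$)
$r = 27$ ($r = 27 - 0^{2} \left(-6 + 0\right) = 27 - 0 \left(-6\right) = 27 - 0 = 27 + 0 = 27$)
$-65 + r G{\left(10 \right)} = -65 + 27 \cdot 6 = -65 + 162 = 97$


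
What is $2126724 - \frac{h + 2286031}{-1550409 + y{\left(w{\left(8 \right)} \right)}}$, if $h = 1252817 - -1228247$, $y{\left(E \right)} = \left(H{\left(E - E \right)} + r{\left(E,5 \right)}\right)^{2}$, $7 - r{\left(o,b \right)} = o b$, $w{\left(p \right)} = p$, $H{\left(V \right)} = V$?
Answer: $\frac{658996158955}{309864} \approx 2.1267 \cdot 10^{6}$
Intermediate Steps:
$r{\left(o,b \right)} = 7 - b o$ ($r{\left(o,b \right)} = 7 - o b = 7 - b o$)
$y{\left(E \right)} = \left(7 - 5 E\right)^{2}$ ($y{\left(E \right)} = \left(\left(E - E\right) + \left(7 - 5 E\right)\right)^{2} = \left(0 - \left(-7 + 5 E\right)\right)^{2} = \left(7 - 5 E\right)^{2}$)
$h = 2481064$ ($h = 1252817 + 1228247 = 2481064$)
$2126724 - \frac{h + 2286031}{-1550409 + y{\left(w{\left(8 \right)} \right)}} = 2126724 - \frac{2481064 + 2286031}{-1550409 + \left(-7 + 5 \cdot 8\right)^{2}} = 2126724 - \frac{4767095}{-1550409 + \left(-7 + 40\right)^{2}} = 2126724 - \frac{4767095}{-1550409 + 33^{2}} = 2126724 - \frac{4767095}{-1550409 + 1089} = 2126724 - \frac{4767095}{-1549320} = 2126724 - 4767095 \left(- \frac{1}{1549320}\right) = 2126724 - - \frac{953419}{309864} = 2126724 + \frac{953419}{309864} = \frac{658996158955}{309864}$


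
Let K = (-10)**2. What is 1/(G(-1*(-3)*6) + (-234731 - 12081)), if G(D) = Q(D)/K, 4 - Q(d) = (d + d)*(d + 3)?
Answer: -25/6170488 ≈ -4.0515e-6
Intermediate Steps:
K = 100
Q(d) = 4 - 2*d*(3 + d) (Q(d) = 4 - (d + d)*(d + 3) = 4 - 2*d*(3 + d))
G(D) = 1/25 - 3*D/50 - D**2/50 (G(D) = (4 - 6*D - 2*D**2)/100 = (4 - 6*D - 2*D**2)*(1/100) = 1/25 - 3*D/50 - D**2/50)
1/(G(-1*(-3)*6) + (-234731 - 12081)) = 1/((1/25 - 3*(-1*(-3))*6/50 - (-1*(-3)*6)**2/50) + (-234731 - 12081)) = 1/((1/25 - 9*6/50 - (3*6)**2/50) - 246812) = 1/((1/25 - 3/50*18 - 1/50*18**2) - 246812) = 1/((1/25 - 27/25 - 1/50*324) - 246812) = 1/((1/25 - 27/25 - 162/25) - 246812) = 1/(-188/25 - 246812) = 1/(-6170488/25) = -25/6170488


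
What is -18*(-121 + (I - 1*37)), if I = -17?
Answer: 3150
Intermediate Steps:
-18*(-121 + (I - 1*37)) = -18*(-121 + (-17 - 1*37)) = -18*(-121 + (-17 - 37)) = -18*(-121 - 54) = -18*(-175) = 3150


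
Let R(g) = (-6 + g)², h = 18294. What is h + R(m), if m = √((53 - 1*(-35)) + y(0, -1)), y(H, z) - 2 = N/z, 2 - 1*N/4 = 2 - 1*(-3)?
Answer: 18432 - 12*√102 ≈ 18311.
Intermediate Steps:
N = -12 (N = 8 - 4*(2 - 1*(-3)) = 8 - 4*(2 + 3) = 8 - 4*5 = 8 - 20 = -12)
y(H, z) = 2 - 12/z
m = √102 (m = √((53 - 1*(-35)) + (2 - 12/(-1))) = √((53 + 35) + (2 - 12*(-1))) = √(88 + (2 + 12)) = √(88 + 14) = √102 ≈ 10.100)
h + R(m) = 18294 + (-6 + √102)²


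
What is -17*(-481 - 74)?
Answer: 9435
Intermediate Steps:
-17*(-481 - 74) = -17*(-555) = 9435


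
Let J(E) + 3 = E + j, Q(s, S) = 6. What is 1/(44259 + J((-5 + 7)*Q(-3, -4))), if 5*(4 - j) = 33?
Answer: 5/221327 ≈ 2.2591e-5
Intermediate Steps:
j = -13/5 (j = 4 - 1/5*33 = 4 - 33/5 = -13/5 ≈ -2.6000)
J(E) = -28/5 + E (J(E) = -3 + (E - 13/5) = -3 + (-13/5 + E) = -28/5 + E)
1/(44259 + J((-5 + 7)*Q(-3, -4))) = 1/(44259 + (-28/5 + (-5 + 7)*6)) = 1/(44259 + (-28/5 + 2*6)) = 1/(44259 + (-28/5 + 12)) = 1/(44259 + 32/5) = 1/(221327/5) = 5/221327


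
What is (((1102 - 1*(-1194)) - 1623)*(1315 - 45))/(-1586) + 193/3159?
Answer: -103835492/192699 ≈ -538.85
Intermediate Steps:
(((1102 - 1*(-1194)) - 1623)*(1315 - 45))/(-1586) + 193/3159 = (((1102 + 1194) - 1623)*1270)*(-1/1586) + 193*(1/3159) = ((2296 - 1623)*1270)*(-1/1586) + 193/3159 = (673*1270)*(-1/1586) + 193/3159 = 854710*(-1/1586) + 193/3159 = -427355/793 + 193/3159 = -103835492/192699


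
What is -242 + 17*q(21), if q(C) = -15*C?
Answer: -5597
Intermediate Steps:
-242 + 17*q(21) = -242 + 17*(-15*21) = -242 + 17*(-315) = -242 - 5355 = -5597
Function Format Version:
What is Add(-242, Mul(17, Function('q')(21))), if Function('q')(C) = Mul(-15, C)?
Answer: -5597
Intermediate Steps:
Add(-242, Mul(17, Function('q')(21))) = Add(-242, Mul(17, Mul(-15, 21))) = Add(-242, Mul(17, -315)) = Add(-242, -5355) = -5597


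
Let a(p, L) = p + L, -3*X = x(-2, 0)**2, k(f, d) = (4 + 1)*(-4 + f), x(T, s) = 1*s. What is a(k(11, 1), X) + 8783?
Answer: 8818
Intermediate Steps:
x(T, s) = s
k(f, d) = -20 + 5*f (k(f, d) = 5*(-4 + f) = -20 + 5*f)
X = 0 (X = -1/3*0**2 = -1/3*0 = 0)
a(p, L) = L + p
a(k(11, 1), X) + 8783 = (0 + (-20 + 5*11)) + 8783 = (0 + (-20 + 55)) + 8783 = (0 + 35) + 8783 = 35 + 8783 = 8818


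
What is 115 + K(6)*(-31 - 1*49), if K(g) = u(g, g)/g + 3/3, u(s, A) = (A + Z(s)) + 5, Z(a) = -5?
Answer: -45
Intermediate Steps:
u(s, A) = A (u(s, A) = (A - 5) + 5 = (-5 + A) + 5 = A)
K(g) = 2 (K(g) = g/g + 3/3 = 1 + 3*(1/3) = 1 + 1 = 2)
115 + K(6)*(-31 - 1*49) = 115 + 2*(-31 - 1*49) = 115 + 2*(-31 - 49) = 115 + 2*(-80) = 115 - 160 = -45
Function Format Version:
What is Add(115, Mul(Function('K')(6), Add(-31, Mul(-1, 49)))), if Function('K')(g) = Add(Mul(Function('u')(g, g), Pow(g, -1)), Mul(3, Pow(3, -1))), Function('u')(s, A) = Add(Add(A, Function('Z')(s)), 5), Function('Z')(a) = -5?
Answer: -45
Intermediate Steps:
Function('u')(s, A) = A (Function('u')(s, A) = Add(Add(A, -5), 5) = Add(Add(-5, A), 5) = A)
Function('K')(g) = 2 (Function('K')(g) = Add(Mul(g, Pow(g, -1)), Mul(3, Pow(3, -1))) = Add(1, Mul(3, Rational(1, 3))) = Add(1, 1) = 2)
Add(115, Mul(Function('K')(6), Add(-31, Mul(-1, 49)))) = Add(115, Mul(2, Add(-31, Mul(-1, 49)))) = Add(115, Mul(2, Add(-31, -49))) = Add(115, Mul(2, -80)) = Add(115, -160) = -45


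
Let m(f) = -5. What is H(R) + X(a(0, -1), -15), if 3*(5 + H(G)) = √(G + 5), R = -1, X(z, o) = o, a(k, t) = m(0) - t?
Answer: -58/3 ≈ -19.333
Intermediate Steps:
a(k, t) = -5 - t
H(G) = -5 + √(5 + G)/3 (H(G) = -5 + √(G + 5)/3 = -5 + √(5 + G)/3)
H(R) + X(a(0, -1), -15) = (-5 + √(5 - 1)/3) - 15 = (-5 + √4/3) - 15 = (-5 + (⅓)*2) - 15 = (-5 + ⅔) - 15 = -13/3 - 15 = -58/3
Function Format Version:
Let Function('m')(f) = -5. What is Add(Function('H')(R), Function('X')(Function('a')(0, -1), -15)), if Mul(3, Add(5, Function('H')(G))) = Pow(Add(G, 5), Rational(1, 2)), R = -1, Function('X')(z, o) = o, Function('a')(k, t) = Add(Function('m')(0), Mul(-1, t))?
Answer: Rational(-58, 3) ≈ -19.333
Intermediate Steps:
Function('a')(k, t) = Add(-5, Mul(-1, t))
Function('H')(G) = Add(-5, Mul(Rational(1, 3), Pow(Add(5, G), Rational(1, 2)))) (Function('H')(G) = Add(-5, Mul(Rational(1, 3), Pow(Add(G, 5), Rational(1, 2)))) = Add(-5, Mul(Rational(1, 3), Pow(Add(5, G), Rational(1, 2)))))
Add(Function('H')(R), Function('X')(Function('a')(0, -1), -15)) = Add(Add(-5, Mul(Rational(1, 3), Pow(Add(5, -1), Rational(1, 2)))), -15) = Add(Add(-5, Mul(Rational(1, 3), Pow(4, Rational(1, 2)))), -15) = Add(Add(-5, Mul(Rational(1, 3), 2)), -15) = Add(Add(-5, Rational(2, 3)), -15) = Add(Rational(-13, 3), -15) = Rational(-58, 3)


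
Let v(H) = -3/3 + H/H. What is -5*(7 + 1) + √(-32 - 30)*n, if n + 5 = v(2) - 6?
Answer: -40 - 11*I*√62 ≈ -40.0 - 86.614*I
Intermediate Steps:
v(H) = 0 (v(H) = -3*⅓ + 1 = -1 + 1 = 0)
n = -11 (n = -5 + (0 - 6) = -5 - 6 = -11)
-5*(7 + 1) + √(-32 - 30)*n = -5*(7 + 1) + √(-32 - 30)*(-11) = -5*8 + √(-62)*(-11) = -40 + (I*√62)*(-11) = -40 - 11*I*√62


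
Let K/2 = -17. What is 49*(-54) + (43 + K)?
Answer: -2637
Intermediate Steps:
K = -34 (K = 2*(-17) = -34)
49*(-54) + (43 + K) = 49*(-54) + (43 - 34) = -2646 + 9 = -2637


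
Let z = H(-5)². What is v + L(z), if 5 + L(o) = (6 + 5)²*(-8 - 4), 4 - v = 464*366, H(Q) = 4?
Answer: -171277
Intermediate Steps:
z = 16 (z = 4² = 16)
v = -169820 (v = 4 - 464*366 = 4 - 1*169824 = 4 - 169824 = -169820)
L(o) = -1457 (L(o) = -5 + (6 + 5)²*(-8 - 4) = -5 + 11²*(-12) = -5 + 121*(-12) = -5 - 1452 = -1457)
v + L(z) = -169820 - 1457 = -171277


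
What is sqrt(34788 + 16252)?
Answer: 4*sqrt(3190) ≈ 225.92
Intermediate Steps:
sqrt(34788 + 16252) = sqrt(51040) = 4*sqrt(3190)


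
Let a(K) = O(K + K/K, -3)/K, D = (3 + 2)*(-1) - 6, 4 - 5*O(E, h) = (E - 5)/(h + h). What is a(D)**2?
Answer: 9/12100 ≈ 0.00074380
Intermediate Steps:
O(E, h) = 4/5 - (-5 + E)/(10*h) (O(E, h) = 4/5 - (E - 5)/(5*(h + h)) = 4/5 - (-5 + E)/(5*(2*h)) = 4/5 - (-5 + E)*1/(2*h)/5 = 4/5 - (-5 + E)/(10*h))
D = -11 (D = 5*(-1) - 6 = -5 - 6 = -11)
a(K) = (2/3 + K/30)/K (a(K) = ((1/10)*(5 - (K + K/K) + 8*(-3))/(-3))/K = ((1/10)*(-1/3)*(5 - (K + 1) - 24))/K = ((1/10)*(-1/3)*(5 - (1 + K) - 24))/K = ((1/10)*(-1/3)*(5 + (-1 - K) - 24))/K = ((1/10)*(-1/3)*(-20 - K))/K = (2/3 + K/30)/K)
a(D)**2 = ((1/30)*(20 - 11)/(-11))**2 = ((1/30)*(-1/11)*9)**2 = (-3/110)**2 = 9/12100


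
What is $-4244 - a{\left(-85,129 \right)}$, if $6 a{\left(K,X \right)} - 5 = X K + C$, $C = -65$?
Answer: $- \frac{4813}{2} \approx -2406.5$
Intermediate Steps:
$a{\left(K,X \right)} = -10 + \frac{K X}{6}$ ($a{\left(K,X \right)} = \frac{5}{6} + \frac{X K - 65}{6} = \frac{5}{6} + \frac{K X - 65}{6} = \frac{5}{6} + \frac{-65 + K X}{6} = \frac{5}{6} + \left(- \frac{65}{6} + \frac{K X}{6}\right) = -10 + \frac{K X}{6}$)
$-4244 - a{\left(-85,129 \right)} = -4244 - \left(-10 + \frac{1}{6} \left(-85\right) 129\right) = -4244 - \left(-10 - \frac{3655}{2}\right) = -4244 - - \frac{3675}{2} = -4244 + \frac{3675}{2} = - \frac{4813}{2}$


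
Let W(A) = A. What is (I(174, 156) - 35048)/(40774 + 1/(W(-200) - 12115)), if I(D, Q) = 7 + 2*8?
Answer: -431332875/502131809 ≈ -0.85900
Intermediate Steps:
I(D, Q) = 23 (I(D, Q) = 7 + 16 = 23)
(I(174, 156) - 35048)/(40774 + 1/(W(-200) - 12115)) = (23 - 35048)/(40774 + 1/(-200 - 12115)) = -35025/(40774 + 1/(-12315)) = -35025/(40774 - 1/12315) = -35025/502131809/12315 = -35025*12315/502131809 = -431332875/502131809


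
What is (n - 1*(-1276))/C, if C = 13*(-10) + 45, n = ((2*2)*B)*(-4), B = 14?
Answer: -1052/85 ≈ -12.376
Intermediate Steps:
n = -224 (n = ((2*2)*14)*(-4) = (4*14)*(-4) = 56*(-4) = -224)
C = -85 (C = -130 + 45 = -85)
(n - 1*(-1276))/C = (-224 - 1*(-1276))/(-85) = (-224 + 1276)*(-1/85) = 1052*(-1/85) = -1052/85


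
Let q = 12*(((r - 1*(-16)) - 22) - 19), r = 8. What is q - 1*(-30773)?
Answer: 30569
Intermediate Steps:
q = -204 (q = 12*(((8 - 1*(-16)) - 22) - 19) = 12*(((8 + 16) - 22) - 19) = 12*((24 - 22) - 19) = 12*(2 - 19) = 12*(-17) = -204)
q - 1*(-30773) = -204 - 1*(-30773) = -204 + 30773 = 30569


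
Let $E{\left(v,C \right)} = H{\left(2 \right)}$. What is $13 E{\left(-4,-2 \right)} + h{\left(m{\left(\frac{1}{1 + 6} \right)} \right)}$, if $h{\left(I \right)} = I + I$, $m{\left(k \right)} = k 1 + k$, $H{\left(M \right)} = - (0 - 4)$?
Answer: $\frac{368}{7} \approx 52.571$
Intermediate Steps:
$H{\left(M \right)} = 4$ ($H{\left(M \right)} = \left(-1\right) \left(-4\right) = 4$)
$E{\left(v,C \right)} = 4$
$m{\left(k \right)} = 2 k$ ($m{\left(k \right)} = k + k = 2 k$)
$h{\left(I \right)} = 2 I$
$13 E{\left(-4,-2 \right)} + h{\left(m{\left(\frac{1}{1 + 6} \right)} \right)} = 13 \cdot 4 + 2 \frac{2}{1 + 6} = 52 + 2 \cdot \frac{2}{7} = 52 + \frac{4}{7} = \frac{368}{7}$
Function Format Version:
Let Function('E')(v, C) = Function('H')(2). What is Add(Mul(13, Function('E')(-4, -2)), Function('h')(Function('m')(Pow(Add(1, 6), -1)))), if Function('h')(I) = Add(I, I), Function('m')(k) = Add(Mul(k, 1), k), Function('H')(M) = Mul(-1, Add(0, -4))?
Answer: Rational(368, 7) ≈ 52.571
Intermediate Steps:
Function('H')(M) = 4 (Function('H')(M) = Mul(-1, -4) = 4)
Function('E')(v, C) = 4
Function('m')(k) = Mul(2, k) (Function('m')(k) = Add(k, k) = Mul(2, k))
Function('h')(I) = Mul(2, I)
Add(Mul(13, Function('E')(-4, -2)), Function('h')(Function('m')(Pow(Add(1, 6), -1)))) = Add(Mul(13, 4), Mul(2, Mul(2, Pow(Add(1, 6), -1)))) = Add(52, Mul(2, Mul(2, Pow(7, -1)))) = Add(52, Mul(2, Mul(2, Rational(1, 7)))) = Add(52, Mul(2, Rational(2, 7))) = Add(52, Rational(4, 7)) = Rational(368, 7)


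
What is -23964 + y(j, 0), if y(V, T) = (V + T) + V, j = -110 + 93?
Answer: -23998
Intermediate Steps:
j = -17
y(V, T) = T + 2*V (y(V, T) = (T + V) + V = T + 2*V)
-23964 + y(j, 0) = -23964 + (0 + 2*(-17)) = -23964 + (0 - 34) = -23964 - 34 = -23998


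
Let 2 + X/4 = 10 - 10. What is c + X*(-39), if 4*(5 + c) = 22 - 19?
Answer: 1231/4 ≈ 307.75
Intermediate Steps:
c = -17/4 (c = -5 + (22 - 19)/4 = -5 + (¼)*3 = -5 + ¾ = -17/4 ≈ -4.2500)
X = -8 (X = -8 + 4*(10 - 10) = -8 + 4*0 = -8 + 0 = -8)
c + X*(-39) = -17/4 - 8*(-39) = -17/4 + 312 = 1231/4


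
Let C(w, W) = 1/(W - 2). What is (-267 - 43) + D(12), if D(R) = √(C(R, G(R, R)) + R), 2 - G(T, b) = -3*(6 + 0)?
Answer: -310 + √434/6 ≈ -306.53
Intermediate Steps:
G(T, b) = 20 (G(T, b) = 2 - (-3)*(6 + 0) = 2 - (-3)*6 = 2 - 1*(-18) = 2 + 18 = 20)
C(w, W) = 1/(-2 + W)
D(R) = √(1/18 + R) (D(R) = √(1/(-2 + 20) + R) = √(1/18 + R))
(-267 - 43) + D(12) = (-267 - 43) + √(2 + 36*12)/6 = -310 + √(2 + 432)/6 = -310 + √434/6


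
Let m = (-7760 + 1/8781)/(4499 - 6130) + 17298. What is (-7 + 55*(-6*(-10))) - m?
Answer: -200645103614/14321811 ≈ -14010.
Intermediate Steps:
m = 247806827237/14321811 (m = (-7760 + 1/8781)/(-1631) + 17298 = -68140559/8781*(-1/1631) + 17298 = 68140559/14321811 + 17298 = 247806827237/14321811 ≈ 17303.)
(-7 + 55*(-6*(-10))) - m = (-7 + 55*(-6*(-10))) - 1*247806827237/14321811 = (-7 + 55*60) - 247806827237/14321811 = (-7 + 3300) - 247806827237/14321811 = 3293 - 247806827237/14321811 = -200645103614/14321811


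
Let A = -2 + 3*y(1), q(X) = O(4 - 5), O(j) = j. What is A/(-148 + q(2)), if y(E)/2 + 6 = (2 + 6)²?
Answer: -346/149 ≈ -2.3221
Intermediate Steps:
y(E) = 116 (y(E) = -12 + 2*(2 + 6)² = -12 + 2*8² = -12 + 2*64 = -12 + 128 = 116)
q(X) = -1 (q(X) = 4 - 5 = -1)
A = 346 (A = -2 + 3*116 = -2 + 348 = 346)
A/(-148 + q(2)) = 346/(-148 - 1) = 346/(-149) = 346*(-1/149) = -346/149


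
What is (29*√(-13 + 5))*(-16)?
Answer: -928*I*√2 ≈ -1312.4*I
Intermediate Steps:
(29*√(-13 + 5))*(-16) = (29*√(-8))*(-16) = (29*(2*I*√2))*(-16) = (58*I*√2)*(-16) = -928*I*√2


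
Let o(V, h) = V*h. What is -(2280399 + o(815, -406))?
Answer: -1949509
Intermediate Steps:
-(2280399 + o(815, -406)) = -(2280399 + 815*(-406)) = -(2280399 - 330890) = -1*1949509 = -1949509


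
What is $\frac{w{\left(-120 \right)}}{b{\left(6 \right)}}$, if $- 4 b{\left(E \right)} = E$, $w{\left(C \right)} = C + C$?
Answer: $160$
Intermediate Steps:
$w{\left(C \right)} = 2 C$
$b{\left(E \right)} = - \frac{E}{4}$
$\frac{w{\left(-120 \right)}}{b{\left(6 \right)}} = \frac{2 \left(-120\right)}{\left(- \frac{1}{4}\right) 6} = - \frac{240}{- \frac{3}{2}} = \left(-240\right) \left(- \frac{2}{3}\right) = 160$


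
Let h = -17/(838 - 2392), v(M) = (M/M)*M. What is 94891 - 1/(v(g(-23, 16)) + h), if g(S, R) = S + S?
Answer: 6781576651/71467 ≈ 94891.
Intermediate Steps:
g(S, R) = 2*S
v(M) = M (v(M) = 1*M = M)
h = 17/1554 (h = -17/(-1554) = -1/1554*(-17) = 17/1554 ≈ 0.010940)
94891 - 1/(v(g(-23, 16)) + h) = 94891 - 1/(2*(-23) + 17/1554) = 94891 - 1/(-46 + 17/1554) = 94891 - 1/(-71467/1554) = 94891 - 1*(-1554/71467) = 94891 + 1554/71467 = 6781576651/71467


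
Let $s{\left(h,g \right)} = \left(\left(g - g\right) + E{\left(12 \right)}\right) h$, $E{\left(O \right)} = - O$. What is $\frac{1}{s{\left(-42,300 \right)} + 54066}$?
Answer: $\frac{1}{54570} \approx 1.8325 \cdot 10^{-5}$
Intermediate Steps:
$s{\left(h,g \right)} = - 12 h$ ($s{\left(h,g \right)} = \left(\left(g - g\right) - 12\right) h = \left(0 - 12\right) h = - 12 h$)
$\frac{1}{s{\left(-42,300 \right)} + 54066} = \frac{1}{\left(-12\right) \left(-42\right) + 54066} = \frac{1}{504 + 54066} = \frac{1}{54570}$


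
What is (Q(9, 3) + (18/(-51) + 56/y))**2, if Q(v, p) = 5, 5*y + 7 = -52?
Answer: 9801/1006009 ≈ 0.0097425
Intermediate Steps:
y = -59/5 (y = -7/5 + (1/5)*(-52) = -7/5 - 52/5 = -59/5 ≈ -11.800)
(Q(9, 3) + (18/(-51) + 56/y))**2 = (5 + (18/(-51) + 56/(-59/5)))**2 = (5 + (18*(-1/51) + 56*(-5/59)))**2 = (5 + (-6/17 - 280/59))**2 = (5 - 5114/1003)**2 = (-99/1003)**2 = 9801/1006009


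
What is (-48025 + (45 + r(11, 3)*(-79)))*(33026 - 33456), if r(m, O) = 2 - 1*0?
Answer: 20699340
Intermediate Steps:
r(m, O) = 2 (r(m, O) = 2 + 0 = 2)
(-48025 + (45 + r(11, 3)*(-79)))*(33026 - 33456) = (-48025 + (45 + 2*(-79)))*(33026 - 33456) = (-48025 + (45 - 158))*(-430) = (-48025 - 113)*(-430) = -48138*(-430) = 20699340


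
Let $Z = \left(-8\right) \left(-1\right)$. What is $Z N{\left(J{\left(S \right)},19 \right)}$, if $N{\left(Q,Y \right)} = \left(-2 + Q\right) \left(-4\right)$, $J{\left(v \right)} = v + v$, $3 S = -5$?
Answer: $\frac{512}{3} \approx 170.67$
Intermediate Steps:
$S = - \frac{5}{3}$ ($S = \frac{1}{3} \left(-5\right) = - \frac{5}{3} \approx -1.6667$)
$J{\left(v \right)} = 2 v$
$N{\left(Q,Y \right)} = 8 - 4 Q$
$Z = 8$
$Z N{\left(J{\left(S \right)},19 \right)} = 8 \left(8 - 4 \cdot 2 \left(- \frac{5}{3}\right)\right) = 8 \left(8 - - \frac{40}{3}\right) = 8 \left(8 + \frac{40}{3}\right) = 8 \cdot \frac{64}{3} = \frac{512}{3}$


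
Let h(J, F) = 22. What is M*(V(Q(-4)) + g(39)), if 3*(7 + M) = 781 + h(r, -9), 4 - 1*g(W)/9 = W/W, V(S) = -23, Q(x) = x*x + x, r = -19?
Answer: 3128/3 ≈ 1042.7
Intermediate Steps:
Q(x) = x + x² (Q(x) = x² + x = x + x²)
g(W) = 27 (g(W) = 36 - 9*W/W = 36 - 9*1 = 36 - 9 = 27)
M = 782/3 (M = -7 + (781 + 22)/3 = -7 + (⅓)*803 = -7 + 803/3 = 782/3 ≈ 260.67)
M*(V(Q(-4)) + g(39)) = 782*(-23 + 27)/3 = (782/3)*4 = 3128/3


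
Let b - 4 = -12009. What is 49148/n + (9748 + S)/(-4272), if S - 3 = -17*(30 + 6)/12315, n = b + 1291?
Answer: -58670141077/8540304720 ≈ -6.8698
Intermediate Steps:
b = -12005 (b = 4 - 12009 = -12005)
n = -10714 (n = -12005 + 1291 = -10714)
S = 12111/4105 (S = 3 - 17*(30 + 6)/12315 = 3 - 17*36*(1/12315) = 3 - 612*1/12315 = 3 - 204/4105 = 12111/4105 ≈ 2.9503)
49148/n + (9748 + S)/(-4272) = 49148/(-10714) + (9748 + 12111/4105)/(-4272) = 49148*(-1/10714) + (40027651/4105)*(-1/4272) = -2234/487 - 40027651/17536560 = -58670141077/8540304720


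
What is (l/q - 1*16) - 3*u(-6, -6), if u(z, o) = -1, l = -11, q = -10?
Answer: -119/10 ≈ -11.900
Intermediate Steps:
(l/q - 1*16) - 3*u(-6, -6) = (-11/(-10) - 1*16) - 3*(-1) = (-11*(-⅒) - 16) + 3 = (11/10 - 16) + 3 = -149/10 + 3 = -119/10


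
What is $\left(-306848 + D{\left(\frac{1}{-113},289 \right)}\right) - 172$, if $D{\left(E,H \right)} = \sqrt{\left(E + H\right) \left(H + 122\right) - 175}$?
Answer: $-307020 + \frac{\sqrt{1514408033}}{113} \approx -3.0668 \cdot 10^{5}$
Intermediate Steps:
$D{\left(E,H \right)} = \sqrt{-175 + \left(122 + H\right) \left(E + H\right)}$ ($D{\left(E,H \right)} = \sqrt{\left(E + H\right) \left(122 + H\right) - 175} = \sqrt{\left(122 + H\right) \left(E + H\right) - 175} = \sqrt{-175 + \left(122 + H\right) \left(E + H\right)}$)
$\left(-306848 + D{\left(\frac{1}{-113},289 \right)}\right) - 172 = \left(-306848 + \sqrt{-175 + 289^{2} + \frac{122}{-113} + 122 \cdot 289 + \frac{1}{-113} \cdot 289}\right) - 172 = \left(-306848 + \sqrt{-175 + 83521 + 122 \left(- \frac{1}{113}\right) + 35258 - \frac{289}{113}}\right) + \left(-172 + 0\right) = \left(-306848 + \sqrt{-175 + 83521 - \frac{122}{113} + 35258 - \frac{289}{113}}\right) - 172 = \left(-306848 + \sqrt{\frac{13401841}{113}}\right) - 172 = \left(-306848 + \frac{\sqrt{1514408033}}{113}\right) - 172 = -307020 + \frac{\sqrt{1514408033}}{113}$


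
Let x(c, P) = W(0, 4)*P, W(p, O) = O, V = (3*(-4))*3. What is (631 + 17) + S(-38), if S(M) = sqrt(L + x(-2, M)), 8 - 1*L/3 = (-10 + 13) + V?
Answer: 648 + I*sqrt(29) ≈ 648.0 + 5.3852*I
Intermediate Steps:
V = -36 (V = -12*3 = -36)
x(c, P) = 4*P
L = 123 (L = 24 - 3*((-10 + 13) - 36) = 24 - 3*(3 - 36) = 24 - 3*(-33) = 24 + 99 = 123)
S(M) = sqrt(123 + 4*M)
(631 + 17) + S(-38) = (631 + 17) + sqrt(123 + 4*(-38)) = 648 + sqrt(123 - 152) = 648 + sqrt(-29) = 648 + I*sqrt(29)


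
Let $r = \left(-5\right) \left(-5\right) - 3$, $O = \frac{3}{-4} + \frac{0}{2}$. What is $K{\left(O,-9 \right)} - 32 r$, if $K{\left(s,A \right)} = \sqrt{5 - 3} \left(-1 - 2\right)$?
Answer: $-704 - 3 \sqrt{2} \approx -708.24$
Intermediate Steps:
$O = - \frac{3}{4}$ ($O = 3 \left(- \frac{1}{4}\right) + 0 \cdot \frac{1}{2} = - \frac{3}{4} + 0 = - \frac{3}{4} \approx -0.75$)
$K{\left(s,A \right)} = - 3 \sqrt{2}$ ($K{\left(s,A \right)} = \sqrt{2} \left(-3\right) = - 3 \sqrt{2}$)
$r = 22$ ($r = 25 - 3 = 22$)
$K{\left(O,-9 \right)} - 32 r = - 3 \sqrt{2} - 704 = -704 - 3 \sqrt{2}$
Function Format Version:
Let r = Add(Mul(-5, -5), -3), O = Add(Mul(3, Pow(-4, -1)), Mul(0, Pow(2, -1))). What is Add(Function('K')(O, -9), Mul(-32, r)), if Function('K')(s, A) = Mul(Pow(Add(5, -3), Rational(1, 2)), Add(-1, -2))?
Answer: Add(-704, Mul(-3, Pow(2, Rational(1, 2)))) ≈ -708.24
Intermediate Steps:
O = Rational(-3, 4) (O = Add(Mul(3, Rational(-1, 4)), Mul(0, Rational(1, 2))) = Add(Rational(-3, 4), 0) = Rational(-3, 4) ≈ -0.75000)
Function('K')(s, A) = Mul(-3, Pow(2, Rational(1, 2))) (Function('K')(s, A) = Mul(Pow(2, Rational(1, 2)), -3) = Mul(-3, Pow(2, Rational(1, 2))))
r = 22 (r = Add(25, -3) = 22)
Add(Function('K')(O, -9), Mul(-32, r)) = Add(Mul(-3, Pow(2, Rational(1, 2))), Mul(-32, 22)) = Add(Mul(-3, Pow(2, Rational(1, 2))), -704) = Add(-704, Mul(-3, Pow(2, Rational(1, 2))))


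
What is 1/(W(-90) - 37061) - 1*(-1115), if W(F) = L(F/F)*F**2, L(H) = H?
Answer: 32291514/28961 ≈ 1115.0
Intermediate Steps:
W(F) = F**2 (W(F) = (F/F)*F**2 = 1*F**2 = F**2)
1/(W(-90) - 37061) - 1*(-1115) = 1/((-90)**2 - 37061) - 1*(-1115) = 1/(8100 - 37061) + 1115 = 1/(-28961) + 1115 = -1/28961 + 1115 = 32291514/28961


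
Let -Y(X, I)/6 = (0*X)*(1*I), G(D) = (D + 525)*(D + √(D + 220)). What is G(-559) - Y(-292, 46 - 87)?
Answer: 19006 - 34*I*√339 ≈ 19006.0 - 626.01*I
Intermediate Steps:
G(D) = (525 + D)*(D + √(220 + D))
Y(X, I) = 0 (Y(X, I) = -6*0*X*1*I = -0*I = -6*0 = 0)
G(-559) - Y(-292, 46 - 87) = ((-559)² + 525*(-559) + 525*√(220 - 559) - 559*√(220 - 559)) - 1*0 = (312481 - 293475 + 525*√(-339) - 559*I*√339) + 0 = (312481 - 293475 + 525*(I*√339) - 559*I*√339) + 0 = (312481 - 293475 + 525*I*√339 - 559*I*√339) + 0 = (19006 - 34*I*√339) + 0 = 19006 - 34*I*√339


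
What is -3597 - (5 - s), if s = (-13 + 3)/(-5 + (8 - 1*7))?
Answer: -7199/2 ≈ -3599.5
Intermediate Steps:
s = 5/2 (s = -10/(-5 + (8 - 7)) = -10/(-5 + 1) = -10/(-4) = -10*(-¼) = 5/2 ≈ 2.5000)
-3597 - (5 - s) = -3597 - (5 - 1*5/2) = -3597 - (5 - 5/2) = -3597 - 1*5/2 = -3597 - 5/2 = -7199/2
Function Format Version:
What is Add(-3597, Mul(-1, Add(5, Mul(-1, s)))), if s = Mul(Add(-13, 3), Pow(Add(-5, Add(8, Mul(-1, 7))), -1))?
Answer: Rational(-7199, 2) ≈ -3599.5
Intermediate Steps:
s = Rational(5, 2) (s = Mul(-10, Pow(Add(-5, Add(8, -7)), -1)) = Mul(-10, Pow(Add(-5, 1), -1)) = Mul(-10, Pow(-4, -1)) = Mul(-10, Rational(-1, 4)) = Rational(5, 2) ≈ 2.5000)
Add(-3597, Mul(-1, Add(5, Mul(-1, s)))) = Add(-3597, Mul(-1, Add(5, Mul(-1, Rational(5, 2))))) = Add(-3597, Mul(-1, Add(5, Rational(-5, 2)))) = Add(-3597, Mul(-1, Rational(5, 2))) = Add(-3597, Rational(-5, 2)) = Rational(-7199, 2)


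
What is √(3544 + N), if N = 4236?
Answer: 2*√1945 ≈ 88.204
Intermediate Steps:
√(3544 + N) = √(3544 + 4236) = √7780 = 2*√1945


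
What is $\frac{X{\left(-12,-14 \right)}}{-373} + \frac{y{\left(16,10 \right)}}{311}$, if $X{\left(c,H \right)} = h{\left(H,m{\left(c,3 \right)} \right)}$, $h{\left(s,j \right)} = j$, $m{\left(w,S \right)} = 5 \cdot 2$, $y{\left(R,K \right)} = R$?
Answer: $\frac{2858}{116003} \approx 0.024637$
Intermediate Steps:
$m{\left(w,S \right)} = 10$
$X{\left(c,H \right)} = 10$
$\frac{X{\left(-12,-14 \right)}}{-373} + \frac{y{\left(16,10 \right)}}{311} = \frac{10}{-373} + \frac{16}{311} = 10 \left(- \frac{1}{373}\right) + 16 \cdot \frac{1}{311} = - \frac{10}{373} + \frac{16}{311} = \frac{2858}{116003}$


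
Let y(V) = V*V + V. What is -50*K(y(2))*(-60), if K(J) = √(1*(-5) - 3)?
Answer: 6000*I*√2 ≈ 8485.3*I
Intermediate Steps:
y(V) = V + V² (y(V) = V² + V = V + V²)
K(J) = 2*I*√2 (K(J) = √(-5 - 3) = √(-8) = 2*I*√2)
-50*K(y(2))*(-60) = -100*I*√2*(-60) = 6000*I*√2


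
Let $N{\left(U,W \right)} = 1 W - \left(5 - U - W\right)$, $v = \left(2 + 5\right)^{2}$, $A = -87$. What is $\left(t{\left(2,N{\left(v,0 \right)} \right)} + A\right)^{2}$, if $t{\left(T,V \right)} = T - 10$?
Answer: $9025$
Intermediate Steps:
$v = 49$ ($v = 7^{2} = 49$)
$N{\left(U,W \right)} = -5 + U + 2 W$ ($N{\left(U,W \right)} = W + \left(-5 + U + W\right) = -5 + U + 2 W$)
$t{\left(T,V \right)} = -10 + T$
$\left(t{\left(2,N{\left(v,0 \right)} \right)} + A\right)^{2} = \left(\left(-10 + 2\right) - 87\right)^{2} = \left(-8 - 87\right)^{2} = \left(-95\right)^{2} = 9025$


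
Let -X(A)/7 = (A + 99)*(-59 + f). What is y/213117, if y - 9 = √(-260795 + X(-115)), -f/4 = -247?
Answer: 3/71039 + I*√156747/213117 ≈ 4.223e-5 + 0.0018577*I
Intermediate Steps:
f = 988 (f = -4*(-247) = 988)
X(A) = -643797 - 6503*A (X(A) = -7*(A + 99)*(-59 + 988) = -7*(99 + A)*929 = -7*(91971 + 929*A) = -643797 - 6503*A)
y = 9 + I*√156747 (y = 9 + √(-260795 + (-643797 - 6503*(-115))) = 9 + √(-260795 + (-643797 + 747845)) = 9 + √(-260795 + 104048) = 9 + √(-156747) = 9 + I*√156747 ≈ 9.0 + 395.91*I)
y/213117 = (9 + I*√156747)/213117 = (9 + I*√156747)*(1/213117) = 3/71039 + I*√156747/213117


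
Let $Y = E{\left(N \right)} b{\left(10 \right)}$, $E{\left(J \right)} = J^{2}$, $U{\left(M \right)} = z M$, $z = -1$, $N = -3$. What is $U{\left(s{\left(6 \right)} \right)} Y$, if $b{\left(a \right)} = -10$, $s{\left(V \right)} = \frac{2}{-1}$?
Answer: $-180$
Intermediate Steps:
$s{\left(V \right)} = -2$ ($s{\left(V \right)} = 2 \left(-1\right) = -2$)
$U{\left(M \right)} = - M$
$Y = -90$ ($Y = \left(-3\right)^{2} \left(-10\right) = 9 \left(-10\right) = -90$)
$U{\left(s{\left(6 \right)} \right)} Y = \left(-1\right) \left(-2\right) \left(-90\right) = 2 \left(-90\right) = -180$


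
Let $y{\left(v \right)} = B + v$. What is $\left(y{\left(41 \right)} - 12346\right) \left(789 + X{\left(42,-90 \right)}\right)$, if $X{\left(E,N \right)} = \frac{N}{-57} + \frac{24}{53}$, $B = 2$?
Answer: $- \frac{9800188407}{1007} \approx -9.7321 \cdot 10^{6}$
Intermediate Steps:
$y{\left(v \right)} = 2 + v$
$X{\left(E,N \right)} = \frac{24}{53} - \frac{N}{57}$ ($X{\left(E,N \right)} = N \left(- \frac{1}{57}\right) + 24 \cdot \frac{1}{53} = - \frac{N}{57} + \frac{24}{53} = \frac{24}{53} - \frac{N}{57}$)
$\left(y{\left(41 \right)} - 12346\right) \left(789 + X{\left(42,-90 \right)}\right) = \left(\left(2 + 41\right) - 12346\right) \left(789 + \left(\frac{24}{53} - - \frac{30}{19}\right)\right) = \left(43 - 12346\right) \left(789 + \left(\frac{24}{53} + \frac{30}{19}\right)\right) = - 12303 \left(789 + \frac{2046}{1007}\right) = \left(-12303\right) \frac{796569}{1007} = - \frac{9800188407}{1007}$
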